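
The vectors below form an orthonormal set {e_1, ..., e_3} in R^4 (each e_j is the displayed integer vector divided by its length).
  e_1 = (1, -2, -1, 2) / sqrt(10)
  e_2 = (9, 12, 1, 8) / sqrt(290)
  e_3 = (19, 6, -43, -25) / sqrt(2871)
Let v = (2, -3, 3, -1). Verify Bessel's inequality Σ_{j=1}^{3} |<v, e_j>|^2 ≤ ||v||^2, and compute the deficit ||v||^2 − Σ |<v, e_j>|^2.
Σ |<v, e_j>|^2 = 57/11; ||v||^2 = 23; deficit = 196/11

Write each e_j = u_j / sqrt(<u_j, u_j>) where u_j is the displayed integer vector. Then <v, e_j> = <v, u_j> / sqrt(<u_j, u_j>), so |<v, e_j>|^2 = <v, u_j>^2 / <u_j, u_j>.
Coefficients: <v, e_1> = 3/sqrt(10), <v, e_2> = -23/sqrt(290), <v, e_3> = -84/sqrt(2871).
Square and sum: Σ |<v, e_j>|^2 = 57/11.
Compute ||v||^2 = v·v = 23.
Deficit = 23 − 57/11 = 196/11 ≥ 0, confirming Bessel's inequality. (The deficit equals ||v − Σ <v,e_j> e_j||^2, the squared distance from v to span{e_j}.)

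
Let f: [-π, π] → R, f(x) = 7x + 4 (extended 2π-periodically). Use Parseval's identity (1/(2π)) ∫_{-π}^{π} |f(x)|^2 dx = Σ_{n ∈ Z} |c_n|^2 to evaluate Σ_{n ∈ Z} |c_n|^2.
Σ |c_n|^2 = 49π^2/3 + 16

Expand and integrate term by term over [-π, π]:
  ∫ (7x)^2 dx = 49·(2π^3/3); ∫ 2·7·(4)·x dx = 0 (odd integrand); ∫ 4^2 dx = 16·2π.
So (1/(2π)) ∫_{-π}^{π} (7x + 4)^2 dx = 49π^2/3 + 16 = 49π^2/3 + 16.
Parseval ⇒ Σ |c_n|^2 = 49π^2/3 + 16.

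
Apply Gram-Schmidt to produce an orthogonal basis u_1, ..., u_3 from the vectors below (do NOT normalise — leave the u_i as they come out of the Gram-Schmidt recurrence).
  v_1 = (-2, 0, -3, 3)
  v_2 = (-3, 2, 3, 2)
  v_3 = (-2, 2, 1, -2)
Orthogonal basis:
  u_1 = (-2, 0, -3, 3)
  u_2 = (-30/11, 2, 75/22, 35/22)
  u_3 = (-801/563, 700/563, -547/563, -1081/563)

Apply the Gram-Schmidt recurrence
  u_1 = v_1
  u_i = v_i − Σ_{j<i} ((v_i · u_j) / (u_j · u_j)) · u_j.

Step by step this gives:
  u_1 = (-2, 0, -3, 3)
  u_2 = (-30/11, 2, 75/22, 35/22)
  u_3 = (-801/563, 700/563, -547/563, -1081/563)

Orthogonality check:
  u_2 · u_1 = 0 (should be 0)
  u_3 · u_1 = 0 (should be 0)
  u_3 · u_2 = 0 (should be 0)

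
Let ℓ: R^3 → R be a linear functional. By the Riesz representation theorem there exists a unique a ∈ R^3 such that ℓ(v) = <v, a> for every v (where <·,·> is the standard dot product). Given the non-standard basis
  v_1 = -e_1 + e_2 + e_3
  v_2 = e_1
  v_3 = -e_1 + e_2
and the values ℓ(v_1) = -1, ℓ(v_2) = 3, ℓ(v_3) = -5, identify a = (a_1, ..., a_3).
a = (3, -2, 4)

Write a = (a_1, ..., a_3) in the standard basis. For each basis vector v_i, ℓ(v_i) = <v_i, a> is a linear equation in the a_j's. Collect the n equations into a matrix system V a = ℓ, where row i of V is v_i (expressed in the standard basis). Since V is invertible (lower-triangular with 1s on the diagonal, up to permutation), solve by back-substitution:
  V =
[[-1, 1, 1],
 [1, 0, 0],
 [-1, 1, 0]]
  V a = (-1, 3, -5)
Solving gives a = (3, -2, 4).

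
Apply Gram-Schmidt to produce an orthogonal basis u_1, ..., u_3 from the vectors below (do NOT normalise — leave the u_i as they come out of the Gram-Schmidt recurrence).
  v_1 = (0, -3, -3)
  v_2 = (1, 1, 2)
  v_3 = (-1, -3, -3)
Orthogonal basis:
  u_1 = (0, -3, -3)
  u_2 = (1, -1/2, 1/2)
  u_3 = (-1/3, -1/3, 1/3)

Apply the Gram-Schmidt recurrence
  u_1 = v_1
  u_i = v_i − Σ_{j<i} ((v_i · u_j) / (u_j · u_j)) · u_j.

Step by step this gives:
  u_1 = (0, -3, -3)
  u_2 = (1, -1/2, 1/2)
  u_3 = (-1/3, -1/3, 1/3)

Orthogonality check:
  u_2 · u_1 = 0 (should be 0)
  u_3 · u_1 = 0 (should be 0)
  u_3 · u_2 = 0 (should be 0)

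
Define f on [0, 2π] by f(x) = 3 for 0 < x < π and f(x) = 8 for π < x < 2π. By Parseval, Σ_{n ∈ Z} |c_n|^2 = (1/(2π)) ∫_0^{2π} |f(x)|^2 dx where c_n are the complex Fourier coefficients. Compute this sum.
Σ |c_n|^2 = 73/2

Parseval equates the L^2 energy of f (normalised by 1/(2π)) with the ℓ^2 sum of its Fourier coefficients: (1/(2π)) ∫_0^{2π} |f|^2 = Σ |c_n|^2.
Compute the left side: (1/(2π)) [∫_0^π 3^2 dx + ∫_π^{2π} 8^2 dx] = (1/(2π)) · (9π + 64π) = (9 + 64)/2 = 73/2.
So Σ_{n ∈ Z} |c_n|^2 = 73/2.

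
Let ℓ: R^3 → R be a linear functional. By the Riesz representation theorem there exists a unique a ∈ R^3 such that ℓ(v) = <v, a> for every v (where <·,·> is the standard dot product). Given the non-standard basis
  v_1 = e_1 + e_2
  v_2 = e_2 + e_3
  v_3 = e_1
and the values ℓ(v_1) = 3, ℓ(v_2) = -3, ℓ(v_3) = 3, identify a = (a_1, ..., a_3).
a = (3, 0, -3)

Write a = (a_1, ..., a_3) in the standard basis. For each basis vector v_i, ℓ(v_i) = <v_i, a> is a linear equation in the a_j's. Collect the n equations into a matrix system V a = ℓ, where row i of V is v_i (expressed in the standard basis). Since V is invertible (lower-triangular with 1s on the diagonal, up to permutation), solve by back-substitution:
  V =
[[1, 1, 0],
 [0, 1, 1],
 [1, 0, 0]]
  V a = (3, -3, 3)
Solving gives a = (3, 0, -3).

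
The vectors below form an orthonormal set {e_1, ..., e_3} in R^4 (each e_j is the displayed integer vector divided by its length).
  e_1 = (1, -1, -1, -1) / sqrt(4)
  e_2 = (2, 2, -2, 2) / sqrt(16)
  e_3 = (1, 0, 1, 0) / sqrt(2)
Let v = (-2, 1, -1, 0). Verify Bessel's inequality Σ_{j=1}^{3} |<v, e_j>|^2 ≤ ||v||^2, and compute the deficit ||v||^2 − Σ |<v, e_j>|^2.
Σ |<v, e_j>|^2 = 11/2; ||v||^2 = 6; deficit = 1/2

Write each e_j = u_j / sqrt(<u_j, u_j>) where u_j is the displayed integer vector. Then <v, e_j> = <v, u_j> / sqrt(<u_j, u_j>), so |<v, e_j>|^2 = <v, u_j>^2 / <u_j, u_j>.
Coefficients: <v, e_1> = -2/sqrt(4), <v, e_2> = 0/sqrt(16), <v, e_3> = -3/sqrt(2).
Square and sum: Σ |<v, e_j>|^2 = 11/2.
Compute ||v||^2 = v·v = 6.
Deficit = 6 − 11/2 = 1/2 ≥ 0, confirming Bessel's inequality. (The deficit equals ||v − Σ <v,e_j> e_j||^2, the squared distance from v to span{e_j}.)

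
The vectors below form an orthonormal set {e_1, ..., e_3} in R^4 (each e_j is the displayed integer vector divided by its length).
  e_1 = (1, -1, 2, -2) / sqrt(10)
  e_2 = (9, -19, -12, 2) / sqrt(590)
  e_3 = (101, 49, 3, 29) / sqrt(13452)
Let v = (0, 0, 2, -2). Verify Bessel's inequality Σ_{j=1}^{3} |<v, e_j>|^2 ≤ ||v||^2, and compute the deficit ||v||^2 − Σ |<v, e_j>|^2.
Σ |<v, e_j>|^2 = 452/57; ||v||^2 = 8; deficit = 4/57

Write each e_j = u_j / sqrt(<u_j, u_j>) where u_j is the displayed integer vector. Then <v, e_j> = <v, u_j> / sqrt(<u_j, u_j>), so |<v, e_j>|^2 = <v, u_j>^2 / <u_j, u_j>.
Coefficients: <v, e_1> = 8/sqrt(10), <v, e_2> = -28/sqrt(590), <v, e_3> = -52/sqrt(13452).
Square and sum: Σ |<v, e_j>|^2 = 452/57.
Compute ||v||^2 = v·v = 8.
Deficit = 8 − 452/57 = 4/57 ≥ 0, confirming Bessel's inequality. (The deficit equals ||v − Σ <v,e_j> e_j||^2, the squared distance from v to span{e_j}.)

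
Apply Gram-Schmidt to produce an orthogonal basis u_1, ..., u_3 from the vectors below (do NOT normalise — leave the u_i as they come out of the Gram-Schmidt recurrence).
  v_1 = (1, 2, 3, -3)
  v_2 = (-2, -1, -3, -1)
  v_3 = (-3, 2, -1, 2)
Orthogonal basis:
  u_1 = (1, 2, 3, -3)
  u_2 = (-36/23, -3/23, -39/23, -53/23)
  u_3 = (-17/7, 19/7, 2/7, 9/7)

Apply the Gram-Schmidt recurrence
  u_1 = v_1
  u_i = v_i − Σ_{j<i} ((v_i · u_j) / (u_j · u_j)) · u_j.

Step by step this gives:
  u_1 = (1, 2, 3, -3)
  u_2 = (-36/23, -3/23, -39/23, -53/23)
  u_3 = (-17/7, 19/7, 2/7, 9/7)

Orthogonality check:
  u_2 · u_1 = 0 (should be 0)
  u_3 · u_1 = 0 (should be 0)
  u_3 · u_2 = 0 (should be 0)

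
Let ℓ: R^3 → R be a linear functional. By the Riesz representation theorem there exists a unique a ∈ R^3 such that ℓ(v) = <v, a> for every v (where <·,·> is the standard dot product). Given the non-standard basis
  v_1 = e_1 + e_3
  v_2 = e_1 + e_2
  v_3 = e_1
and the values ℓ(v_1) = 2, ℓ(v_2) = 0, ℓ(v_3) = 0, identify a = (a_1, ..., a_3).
a = (0, 0, 2)

Write a = (a_1, ..., a_3) in the standard basis. For each basis vector v_i, ℓ(v_i) = <v_i, a> is a linear equation in the a_j's. Collect the n equations into a matrix system V a = ℓ, where row i of V is v_i (expressed in the standard basis). Since V is invertible (lower-triangular with 1s on the diagonal, up to permutation), solve by back-substitution:
  V =
[[1, 0, 1],
 [1, 1, 0],
 [1, 0, 0]]
  V a = (2, 0, 0)
Solving gives a = (0, 0, 2).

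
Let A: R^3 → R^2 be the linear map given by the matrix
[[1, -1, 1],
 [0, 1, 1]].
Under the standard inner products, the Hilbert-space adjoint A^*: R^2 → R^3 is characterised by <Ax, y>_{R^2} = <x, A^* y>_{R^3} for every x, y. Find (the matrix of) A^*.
A^* = A^T =
[[1, 0],
 [-1, 1],
 [1, 1]]

For real matrices with standard dot products, the defining identity <Ax, y> = <x, A^* y> gives (Ax)^T y = x^T (A^*) y, i.e. x^T A^T y = x^T (A^*) y. Since this holds for all x, y, we must have A^* = A^T. Therefore
A^* =
[[1, 0],
 [-1, 1],
 [1, 1]].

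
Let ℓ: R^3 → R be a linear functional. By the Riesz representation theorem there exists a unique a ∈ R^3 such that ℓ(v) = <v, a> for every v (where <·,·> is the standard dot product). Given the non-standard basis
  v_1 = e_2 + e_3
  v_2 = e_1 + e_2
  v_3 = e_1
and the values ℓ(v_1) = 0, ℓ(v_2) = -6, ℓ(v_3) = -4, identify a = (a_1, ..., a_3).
a = (-4, -2, 2)

Write a = (a_1, ..., a_3) in the standard basis. For each basis vector v_i, ℓ(v_i) = <v_i, a> is a linear equation in the a_j's. Collect the n equations into a matrix system V a = ℓ, where row i of V is v_i (expressed in the standard basis). Since V is invertible (lower-triangular with 1s on the diagonal, up to permutation), solve by back-substitution:
  V =
[[0, 1, 1],
 [1, 1, 0],
 [1, 0, 0]]
  V a = (0, -6, -4)
Solving gives a = (-4, -2, 2).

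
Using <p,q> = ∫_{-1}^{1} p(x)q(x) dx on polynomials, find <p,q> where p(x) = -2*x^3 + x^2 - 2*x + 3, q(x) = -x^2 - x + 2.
<p,q> = 196/15

Expand the product: p(x)·q(x) = 2*x^5 + x^4 - 3*x^3 + x^2 - 7*x + 6.
∫_{-1}^{1} of each monomial x^k gives [2/(k+1) if k even, 0 if k odd]. Integrating term-by-term (or equivalently evaluating the antiderivative F(x) = x^6/3 + x^5/5 - 3*x^4/4 + x^3/3 - 7*x^2/2 + 6*x at the endpoints):
  F(1) − F(−1) = 157/60 − (-209/20) = 196/15.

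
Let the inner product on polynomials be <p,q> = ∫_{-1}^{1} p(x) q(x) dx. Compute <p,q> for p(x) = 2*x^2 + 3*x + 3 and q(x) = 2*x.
<p,q> = 4

Expand the product: p(x)·q(x) = 4*x^3 + 6*x^2 + 6*x.
∫_{-1}^{1} of each monomial x^k gives [2/(k+1) if k even, 0 if k odd]. Integrating term-by-term (or equivalently evaluating the antiderivative F(x) = x^4 + 2*x^3 + 3*x^2 at the endpoints):
  F(1) − F(−1) = 6 − (2) = 4.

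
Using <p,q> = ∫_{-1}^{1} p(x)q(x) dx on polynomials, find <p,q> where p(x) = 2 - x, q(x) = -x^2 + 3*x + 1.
<p,q> = 2/3

Expand the product: p(x)·q(x) = x^3 - 5*x^2 + 5*x + 2.
∫_{-1}^{1} of each monomial x^k gives [2/(k+1) if k even, 0 if k odd]. Integrating term-by-term (or equivalently evaluating the antiderivative F(x) = x^4/4 - 5*x^3/3 + 5*x^2/2 + 2*x at the endpoints):
  F(1) − F(−1) = 37/12 − (29/12) = 2/3.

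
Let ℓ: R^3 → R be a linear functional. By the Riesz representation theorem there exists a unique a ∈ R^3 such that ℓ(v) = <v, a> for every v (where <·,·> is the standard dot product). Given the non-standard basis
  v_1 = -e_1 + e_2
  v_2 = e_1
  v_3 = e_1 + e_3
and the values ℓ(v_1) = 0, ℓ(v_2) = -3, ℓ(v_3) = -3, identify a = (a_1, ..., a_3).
a = (-3, -3, 0)

Write a = (a_1, ..., a_3) in the standard basis. For each basis vector v_i, ℓ(v_i) = <v_i, a> is a linear equation in the a_j's. Collect the n equations into a matrix system V a = ℓ, where row i of V is v_i (expressed in the standard basis). Since V is invertible (lower-triangular with 1s on the diagonal, up to permutation), solve by back-substitution:
  V =
[[-1, 1, 0],
 [1, 0, 0],
 [1, 0, 1]]
  V a = (0, -3, -3)
Solving gives a = (-3, -3, 0).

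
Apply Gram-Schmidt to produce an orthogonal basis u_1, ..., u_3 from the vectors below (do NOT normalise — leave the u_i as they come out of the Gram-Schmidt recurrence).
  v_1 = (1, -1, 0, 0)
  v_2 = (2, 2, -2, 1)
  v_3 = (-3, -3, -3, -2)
Orthogonal basis:
  u_1 = (1, -1, 0, 0)
  u_2 = (2, 2, -2, 1)
  u_3 = (-23/13, -23/13, -55/13, -18/13)

Apply the Gram-Schmidt recurrence
  u_1 = v_1
  u_i = v_i − Σ_{j<i} ((v_i · u_j) / (u_j · u_j)) · u_j.

Step by step this gives:
  u_1 = (1, -1, 0, 0)
  u_2 = (2, 2, -2, 1)
  u_3 = (-23/13, -23/13, -55/13, -18/13)

Orthogonality check:
  u_2 · u_1 = 0 (should be 0)
  u_3 · u_1 = 0 (should be 0)
  u_3 · u_2 = 0 (should be 0)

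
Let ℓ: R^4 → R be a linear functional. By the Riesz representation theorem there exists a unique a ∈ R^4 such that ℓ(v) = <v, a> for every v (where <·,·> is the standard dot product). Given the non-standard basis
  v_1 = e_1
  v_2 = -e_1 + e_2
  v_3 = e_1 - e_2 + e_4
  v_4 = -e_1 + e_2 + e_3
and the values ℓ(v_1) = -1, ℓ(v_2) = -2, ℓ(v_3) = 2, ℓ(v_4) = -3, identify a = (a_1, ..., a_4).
a = (-1, -3, -1, 0)

Write a = (a_1, ..., a_4) in the standard basis. For each basis vector v_i, ℓ(v_i) = <v_i, a> is a linear equation in the a_j's. Collect the n equations into a matrix system V a = ℓ, where row i of V is v_i (expressed in the standard basis). Since V is invertible (lower-triangular with 1s on the diagonal, up to permutation), solve by back-substitution:
  V =
[[1, 0, 0, 0],
 [-1, 1, 0, 0],
 [1, -1, 0, 1],
 [-1, 1, 1, 0]]
  V a = (-1, -2, 2, -3)
Solving gives a = (-1, -3, -1, 0).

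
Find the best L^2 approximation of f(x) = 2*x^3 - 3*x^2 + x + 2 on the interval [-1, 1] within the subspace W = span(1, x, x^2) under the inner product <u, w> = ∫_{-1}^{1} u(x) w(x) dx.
g(x) = -3*x^2 + 11*x/5 + 2

The best approximation g ∈ W is the orthogonal projection of f onto W. Writing g = a_0 + a_1 x + a_2 x^2, the coefficients solve the normal equations G · a = b where
  G_{ij} = <φ_i, φ_j> and b_i = <f, φ_i>, with φ_0 = 1, φ_1 = x, φ_2 = x^2.
G =
  [2, 0, 2/3]
  [0, 2/3, 0]
  [2/3, 0, 2/5],
b = (2, 22/15, 2/15).
Solving gives a_0 = 2, a_1 = 11/5, a_2 = -3, so
  g(x) = -3*x^2 + 11*x/5 + 2.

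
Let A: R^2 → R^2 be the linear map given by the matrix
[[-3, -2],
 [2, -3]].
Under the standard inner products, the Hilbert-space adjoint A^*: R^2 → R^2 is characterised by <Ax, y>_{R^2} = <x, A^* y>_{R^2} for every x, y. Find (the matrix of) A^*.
A^* = A^T =
[[-3, 2],
 [-2, -3]]

For real matrices with standard dot products, the defining identity <Ax, y> = <x, A^* y> gives (Ax)^T y = x^T (A^*) y, i.e. x^T A^T y = x^T (A^*) y. Since this holds for all x, y, we must have A^* = A^T. Therefore
A^* =
[[-3, 2],
 [-2, -3]].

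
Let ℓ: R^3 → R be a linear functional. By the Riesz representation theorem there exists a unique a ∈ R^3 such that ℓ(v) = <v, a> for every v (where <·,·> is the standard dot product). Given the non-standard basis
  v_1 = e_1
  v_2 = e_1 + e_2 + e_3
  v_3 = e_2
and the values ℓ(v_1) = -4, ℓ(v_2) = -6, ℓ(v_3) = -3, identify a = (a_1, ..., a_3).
a = (-4, -3, 1)

Write a = (a_1, ..., a_3) in the standard basis. For each basis vector v_i, ℓ(v_i) = <v_i, a> is a linear equation in the a_j's. Collect the n equations into a matrix system V a = ℓ, where row i of V is v_i (expressed in the standard basis). Since V is invertible (lower-triangular with 1s on the diagonal, up to permutation), solve by back-substitution:
  V =
[[1, 0, 0],
 [1, 1, 1],
 [0, 1, 0]]
  V a = (-4, -6, -3)
Solving gives a = (-4, -3, 1).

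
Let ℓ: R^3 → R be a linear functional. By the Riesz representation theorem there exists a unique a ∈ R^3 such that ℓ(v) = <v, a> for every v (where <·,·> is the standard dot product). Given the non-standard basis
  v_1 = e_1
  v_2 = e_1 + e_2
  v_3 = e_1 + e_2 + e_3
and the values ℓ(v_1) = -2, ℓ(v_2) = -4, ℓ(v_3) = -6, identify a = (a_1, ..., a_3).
a = (-2, -2, -2)

Write a = (a_1, ..., a_3) in the standard basis. For each basis vector v_i, ℓ(v_i) = <v_i, a> is a linear equation in the a_j's. Collect the n equations into a matrix system V a = ℓ, where row i of V is v_i (expressed in the standard basis). Since V is invertible (lower-triangular with 1s on the diagonal, up to permutation), solve by back-substitution:
  V =
[[1, 0, 0],
 [1, 1, 0],
 [1, 1, 1]]
  V a = (-2, -4, -6)
Solving gives a = (-2, -2, -2).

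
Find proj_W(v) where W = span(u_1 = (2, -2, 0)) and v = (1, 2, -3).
proj_W(v) = (-1/2, 1/2, 0)

Set up U = [u_1 | ... | u_1] ∈ R^(3×1). The projector onto W = col(U) is P = U (U^T U)^(-1) U^T.
Compute U^T U =
  [8],
and U^T v = (-2).
Solve U^T U · c = U^T v for the coefficients: c = (-1/4). The projection is proj_W(v) = U c.
Check: (v - proj_W(v)) · u_1 = 0  (should be 0).
Result: proj_W(v) = (-1/2, 1/2, 0).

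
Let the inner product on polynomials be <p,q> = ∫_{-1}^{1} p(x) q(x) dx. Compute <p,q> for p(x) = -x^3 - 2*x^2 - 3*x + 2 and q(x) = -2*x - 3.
<p,q> = -16/5

Expand the product: p(x)·q(x) = 2*x^4 + 7*x^3 + 12*x^2 + 5*x - 6.
∫_{-1}^{1} of each monomial x^k gives [2/(k+1) if k even, 0 if k odd]. Integrating term-by-term (or equivalently evaluating the antiderivative F(x) = 2*x^5/5 + 7*x^4/4 + 4*x^3 + 5*x^2/2 - 6*x at the endpoints):
  F(1) − F(−1) = 53/20 − (117/20) = -16/5.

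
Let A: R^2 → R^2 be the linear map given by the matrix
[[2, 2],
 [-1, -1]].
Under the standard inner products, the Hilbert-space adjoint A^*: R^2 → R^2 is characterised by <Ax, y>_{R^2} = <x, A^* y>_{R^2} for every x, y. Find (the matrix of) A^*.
A^* = A^T =
[[2, -1],
 [2, -1]]

For real matrices with standard dot products, the defining identity <Ax, y> = <x, A^* y> gives (Ax)^T y = x^T (A^*) y, i.e. x^T A^T y = x^T (A^*) y. Since this holds for all x, y, we must have A^* = A^T. Therefore
A^* =
[[2, -1],
 [2, -1]].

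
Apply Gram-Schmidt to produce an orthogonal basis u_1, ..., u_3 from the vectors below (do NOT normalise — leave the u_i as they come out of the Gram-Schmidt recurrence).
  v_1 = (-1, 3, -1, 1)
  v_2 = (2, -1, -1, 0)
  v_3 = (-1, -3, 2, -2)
Orthogonal basis:
  u_1 = (-1, 3, -1, 1)
  u_2 = (5/3, 0, -4/3, 1/3)
  u_3 = (-3/14, 0, -3/7, -9/14)

Apply the Gram-Schmidt recurrence
  u_1 = v_1
  u_i = v_i − Σ_{j<i} ((v_i · u_j) / (u_j · u_j)) · u_j.

Step by step this gives:
  u_1 = (-1, 3, -1, 1)
  u_2 = (5/3, 0, -4/3, 1/3)
  u_3 = (-3/14, 0, -3/7, -9/14)

Orthogonality check:
  u_2 · u_1 = 0 (should be 0)
  u_3 · u_1 = 0 (should be 0)
  u_3 · u_2 = 0 (should be 0)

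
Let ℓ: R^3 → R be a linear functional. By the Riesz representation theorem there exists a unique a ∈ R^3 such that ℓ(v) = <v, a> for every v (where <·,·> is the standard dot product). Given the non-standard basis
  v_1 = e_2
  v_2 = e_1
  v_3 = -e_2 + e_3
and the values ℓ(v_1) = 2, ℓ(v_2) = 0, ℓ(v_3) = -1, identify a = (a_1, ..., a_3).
a = (0, 2, 1)

Write a = (a_1, ..., a_3) in the standard basis. For each basis vector v_i, ℓ(v_i) = <v_i, a> is a linear equation in the a_j's. Collect the n equations into a matrix system V a = ℓ, where row i of V is v_i (expressed in the standard basis). Since V is invertible (lower-triangular with 1s on the diagonal, up to permutation), solve by back-substitution:
  V =
[[0, 1, 0],
 [1, 0, 0],
 [0, -1, 1]]
  V a = (2, 0, -1)
Solving gives a = (0, 2, 1).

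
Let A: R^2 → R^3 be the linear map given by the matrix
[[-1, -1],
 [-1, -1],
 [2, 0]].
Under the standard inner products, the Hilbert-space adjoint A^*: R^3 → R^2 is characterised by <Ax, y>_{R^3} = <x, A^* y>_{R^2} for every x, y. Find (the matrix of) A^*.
A^* = A^T =
[[-1, -1, 2],
 [-1, -1, 0]]

For real matrices with standard dot products, the defining identity <Ax, y> = <x, A^* y> gives (Ax)^T y = x^T (A^*) y, i.e. x^T A^T y = x^T (A^*) y. Since this holds for all x, y, we must have A^* = A^T. Therefore
A^* =
[[-1, -1, 2],
 [-1, -1, 0]].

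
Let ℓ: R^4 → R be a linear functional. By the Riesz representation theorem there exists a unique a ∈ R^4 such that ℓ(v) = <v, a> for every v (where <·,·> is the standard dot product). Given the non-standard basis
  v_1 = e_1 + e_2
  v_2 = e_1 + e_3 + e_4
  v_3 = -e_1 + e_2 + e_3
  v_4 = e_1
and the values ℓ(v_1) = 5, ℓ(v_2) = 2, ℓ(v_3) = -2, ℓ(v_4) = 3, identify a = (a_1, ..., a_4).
a = (3, 2, -1, 0)

Write a = (a_1, ..., a_4) in the standard basis. For each basis vector v_i, ℓ(v_i) = <v_i, a> is a linear equation in the a_j's. Collect the n equations into a matrix system V a = ℓ, where row i of V is v_i (expressed in the standard basis). Since V is invertible (lower-triangular with 1s on the diagonal, up to permutation), solve by back-substitution:
  V =
[[1, 1, 0, 0],
 [1, 0, 1, 1],
 [-1, 1, 1, 0],
 [1, 0, 0, 0]]
  V a = (5, 2, -2, 3)
Solving gives a = (3, 2, -1, 0).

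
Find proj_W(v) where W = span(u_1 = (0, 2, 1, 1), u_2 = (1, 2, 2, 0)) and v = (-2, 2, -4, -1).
proj_W(v) = (-5/3, -1/3, -11/6, 3/2)

Set up U = [u_1 | ... | u_2] ∈ R^(4×2). The projector onto W = col(U) is P = U (U^T U)^(-1) U^T.
Compute U^T U =
  [6, 6]
  [6, 9],
and U^T v = (-1, -6).
Solve U^T U · c = U^T v for the coefficients: c = (3/2, -5/3). The projection is proj_W(v) = U c.
Check: (v - proj_W(v)) · u_1 = 0  (should be 0).
Check: (v - proj_W(v)) · u_2 = 0  (should be 0).
Result: proj_W(v) = (-5/3, -1/3, -11/6, 3/2).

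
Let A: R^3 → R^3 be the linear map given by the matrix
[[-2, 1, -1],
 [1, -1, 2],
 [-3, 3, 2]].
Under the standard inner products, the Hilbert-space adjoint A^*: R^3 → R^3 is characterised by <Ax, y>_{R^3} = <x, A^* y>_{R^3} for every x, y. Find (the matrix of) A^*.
A^* = A^T =
[[-2, 1, -3],
 [1, -1, 3],
 [-1, 2, 2]]

For real matrices with standard dot products, the defining identity <Ax, y> = <x, A^* y> gives (Ax)^T y = x^T (A^*) y, i.e. x^T A^T y = x^T (A^*) y. Since this holds for all x, y, we must have A^* = A^T. Therefore
A^* =
[[-2, 1, -3],
 [1, -1, 3],
 [-1, 2, 2]].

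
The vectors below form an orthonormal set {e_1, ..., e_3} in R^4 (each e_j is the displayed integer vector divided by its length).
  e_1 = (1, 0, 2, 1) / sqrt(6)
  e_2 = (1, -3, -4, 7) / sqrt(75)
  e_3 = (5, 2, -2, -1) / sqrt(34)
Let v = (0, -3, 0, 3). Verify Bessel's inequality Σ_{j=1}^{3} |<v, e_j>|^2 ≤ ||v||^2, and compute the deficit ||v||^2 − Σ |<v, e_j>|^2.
Σ |<v, e_j>|^2 = 270/17; ||v||^2 = 18; deficit = 36/17

Write each e_j = u_j / sqrt(<u_j, u_j>) where u_j is the displayed integer vector. Then <v, e_j> = <v, u_j> / sqrt(<u_j, u_j>), so |<v, e_j>|^2 = <v, u_j>^2 / <u_j, u_j>.
Coefficients: <v, e_1> = 3/sqrt(6), <v, e_2> = 30/sqrt(75), <v, e_3> = -9/sqrt(34).
Square and sum: Σ |<v, e_j>|^2 = 270/17.
Compute ||v||^2 = v·v = 18.
Deficit = 18 − 270/17 = 36/17 ≥ 0, confirming Bessel's inequality. (The deficit equals ||v − Σ <v,e_j> e_j||^2, the squared distance from v to span{e_j}.)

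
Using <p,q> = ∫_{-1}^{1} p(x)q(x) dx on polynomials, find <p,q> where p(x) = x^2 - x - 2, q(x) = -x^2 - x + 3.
<p,q> = -42/5

Expand the product: p(x)·q(x) = -x^4 + 6*x^2 - x - 6.
∫_{-1}^{1} of each monomial x^k gives [2/(k+1) if k even, 0 if k odd]. Integrating term-by-term (or equivalently evaluating the antiderivative F(x) = -x^5/5 + 2*x^3 - x^2/2 - 6*x at the endpoints):
  F(1) − F(−1) = -47/10 − (37/10) = -42/5.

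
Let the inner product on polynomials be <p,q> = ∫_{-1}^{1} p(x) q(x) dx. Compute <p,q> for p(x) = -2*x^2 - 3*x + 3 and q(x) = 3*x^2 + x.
<p,q> = 8/5

Expand the product: p(x)·q(x) = -6*x^4 - 11*x^3 + 6*x^2 + 3*x.
∫_{-1}^{1} of each monomial x^k gives [2/(k+1) if k even, 0 if k odd]. Integrating term-by-term (or equivalently evaluating the antiderivative F(x) = -6*x^5/5 - 11*x^4/4 + 2*x^3 + 3*x^2/2 at the endpoints):
  F(1) − F(−1) = -9/20 − (-41/20) = 8/5.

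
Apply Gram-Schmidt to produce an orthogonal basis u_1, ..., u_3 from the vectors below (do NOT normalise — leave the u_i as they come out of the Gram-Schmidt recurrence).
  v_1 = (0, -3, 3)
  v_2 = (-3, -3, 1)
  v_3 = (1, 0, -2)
Orthogonal basis:
  u_1 = (0, -3, 3)
  u_2 = (-3, -1, -1)
  u_3 = (8/11, -12/11, -12/11)

Apply the Gram-Schmidt recurrence
  u_1 = v_1
  u_i = v_i − Σ_{j<i} ((v_i · u_j) / (u_j · u_j)) · u_j.

Step by step this gives:
  u_1 = (0, -3, 3)
  u_2 = (-3, -1, -1)
  u_3 = (8/11, -12/11, -12/11)

Orthogonality check:
  u_2 · u_1 = 0 (should be 0)
  u_3 · u_1 = 0 (should be 0)
  u_3 · u_2 = 0 (should be 0)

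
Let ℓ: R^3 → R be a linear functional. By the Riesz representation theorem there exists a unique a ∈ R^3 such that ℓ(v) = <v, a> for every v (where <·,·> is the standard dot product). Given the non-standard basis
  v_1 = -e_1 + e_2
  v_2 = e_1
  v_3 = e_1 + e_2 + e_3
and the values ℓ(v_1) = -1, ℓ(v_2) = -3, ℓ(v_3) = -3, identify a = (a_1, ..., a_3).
a = (-3, -4, 4)

Write a = (a_1, ..., a_3) in the standard basis. For each basis vector v_i, ℓ(v_i) = <v_i, a> is a linear equation in the a_j's. Collect the n equations into a matrix system V a = ℓ, where row i of V is v_i (expressed in the standard basis). Since V is invertible (lower-triangular with 1s on the diagonal, up to permutation), solve by back-substitution:
  V =
[[-1, 1, 0],
 [1, 0, 0],
 [1, 1, 1]]
  V a = (-1, -3, -3)
Solving gives a = (-3, -4, 4).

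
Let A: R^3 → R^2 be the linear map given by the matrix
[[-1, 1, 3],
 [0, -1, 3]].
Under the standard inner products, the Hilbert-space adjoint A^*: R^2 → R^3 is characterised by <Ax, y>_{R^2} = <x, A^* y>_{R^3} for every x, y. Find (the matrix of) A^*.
A^* = A^T =
[[-1, 0],
 [1, -1],
 [3, 3]]

For real matrices with standard dot products, the defining identity <Ax, y> = <x, A^* y> gives (Ax)^T y = x^T (A^*) y, i.e. x^T A^T y = x^T (A^*) y. Since this holds for all x, y, we must have A^* = A^T. Therefore
A^* =
[[-1, 0],
 [1, -1],
 [3, 3]].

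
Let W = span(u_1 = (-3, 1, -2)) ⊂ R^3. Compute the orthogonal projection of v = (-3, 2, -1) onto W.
proj_W(v) = (-39/14, 13/14, -13/7)

Set up U = [u_1 | ... | u_1] ∈ R^(3×1). The projector onto W = col(U) is P = U (U^T U)^(-1) U^T.
Compute U^T U =
  [14],
and U^T v = (13).
Solve U^T U · c = U^T v for the coefficients: c = (13/14). The projection is proj_W(v) = U c.
Check: (v - proj_W(v)) · u_1 = 0  (should be 0).
Result: proj_W(v) = (-39/14, 13/14, -13/7).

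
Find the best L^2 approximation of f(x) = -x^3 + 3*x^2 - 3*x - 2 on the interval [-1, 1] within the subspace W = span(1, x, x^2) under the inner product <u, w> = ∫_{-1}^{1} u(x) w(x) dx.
g(x) = 3*x^2 - 18*x/5 - 2

The best approximation g ∈ W is the orthogonal projection of f onto W. Writing g = a_0 + a_1 x + a_2 x^2, the coefficients solve the normal equations G · a = b where
  G_{ij} = <φ_i, φ_j> and b_i = <f, φ_i>, with φ_0 = 1, φ_1 = x, φ_2 = x^2.
G =
  [2, 0, 2/3]
  [0, 2/3, 0]
  [2/3, 0, 2/5],
b = (-2, -12/5, -2/15).
Solving gives a_0 = -2, a_1 = -18/5, a_2 = 3, so
  g(x) = 3*x^2 - 18*x/5 - 2.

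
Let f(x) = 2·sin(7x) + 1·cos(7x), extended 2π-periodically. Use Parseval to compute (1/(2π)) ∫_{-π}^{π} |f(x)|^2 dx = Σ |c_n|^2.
Σ |c_n|^2 = 5/2

Expand |f|^2 and use orthogonality of {sin(nx), cos(mx)} on [-π, π]:
  ∫_{-π}^{π} sin(nx)^2 dx = π, ∫ cos(mx)^2 dx = π, and cross terms integrate to 0.
So ∫_{-π}^{π} f(x)^2 dx = 2^2 · π + 1^2 · π = (4 + 1)π.
Divide by 2π: (4 + 1)/2 = 5/2.
By Parseval, this equals Σ |c_n|^2.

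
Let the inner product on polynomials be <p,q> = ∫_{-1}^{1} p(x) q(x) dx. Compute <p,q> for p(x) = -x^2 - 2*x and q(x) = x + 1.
<p,q> = -2

Expand the product: p(x)·q(x) = -x^3 - 3*x^2 - 2*x.
∫_{-1}^{1} of each monomial x^k gives [2/(k+1) if k even, 0 if k odd]. Integrating term-by-term (or equivalently evaluating the antiderivative F(x) = -x^4/4 - x^3 - x^2 at the endpoints):
  F(1) − F(−1) = -9/4 − (-1/4) = -2.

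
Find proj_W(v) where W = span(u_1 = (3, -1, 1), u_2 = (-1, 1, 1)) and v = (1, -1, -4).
proj_W(v) = (1/2, -2, -7/2)

Set up U = [u_1 | ... | u_2] ∈ R^(3×2). The projector onto W = col(U) is P = U (U^T U)^(-1) U^T.
Compute U^T U =
  [11, -3]
  [-3, 3],
and U^T v = (0, -6).
Solve U^T U · c = U^T v for the coefficients: c = (-3/4, -11/4). The projection is proj_W(v) = U c.
Check: (v - proj_W(v)) · u_1 = 0  (should be 0).
Check: (v - proj_W(v)) · u_2 = 0  (should be 0).
Result: proj_W(v) = (1/2, -2, -7/2).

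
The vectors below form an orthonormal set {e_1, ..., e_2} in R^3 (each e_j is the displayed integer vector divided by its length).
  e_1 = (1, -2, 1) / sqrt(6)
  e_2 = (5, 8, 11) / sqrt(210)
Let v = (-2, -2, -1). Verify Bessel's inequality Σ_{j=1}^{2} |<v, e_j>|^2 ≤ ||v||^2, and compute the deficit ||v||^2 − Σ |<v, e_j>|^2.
Σ |<v, e_j>|^2 = 234/35; ||v||^2 = 9; deficit = 81/35

Write each e_j = u_j / sqrt(<u_j, u_j>) where u_j is the displayed integer vector. Then <v, e_j> = <v, u_j> / sqrt(<u_j, u_j>), so |<v, e_j>|^2 = <v, u_j>^2 / <u_j, u_j>.
Coefficients: <v, e_1> = 1/sqrt(6), <v, e_2> = -37/sqrt(210).
Square and sum: Σ |<v, e_j>|^2 = 234/35.
Compute ||v||^2 = v·v = 9.
Deficit = 9 − 234/35 = 81/35 ≥ 0, confirming Bessel's inequality. (The deficit equals ||v − Σ <v,e_j> e_j||^2, the squared distance from v to span{e_j}.)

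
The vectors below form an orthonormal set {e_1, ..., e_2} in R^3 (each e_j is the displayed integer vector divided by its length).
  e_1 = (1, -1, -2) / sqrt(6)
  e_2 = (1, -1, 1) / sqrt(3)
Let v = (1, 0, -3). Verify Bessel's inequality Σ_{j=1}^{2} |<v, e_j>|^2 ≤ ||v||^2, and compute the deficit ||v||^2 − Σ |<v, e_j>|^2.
Σ |<v, e_j>|^2 = 19/2; ||v||^2 = 10; deficit = 1/2

Write each e_j = u_j / sqrt(<u_j, u_j>) where u_j is the displayed integer vector. Then <v, e_j> = <v, u_j> / sqrt(<u_j, u_j>), so |<v, e_j>|^2 = <v, u_j>^2 / <u_j, u_j>.
Coefficients: <v, e_1> = 7/sqrt(6), <v, e_2> = -2/sqrt(3).
Square and sum: Σ |<v, e_j>|^2 = 19/2.
Compute ||v||^2 = v·v = 10.
Deficit = 10 − 19/2 = 1/2 ≥ 0, confirming Bessel's inequality. (The deficit equals ||v − Σ <v,e_j> e_j||^2, the squared distance from v to span{e_j}.)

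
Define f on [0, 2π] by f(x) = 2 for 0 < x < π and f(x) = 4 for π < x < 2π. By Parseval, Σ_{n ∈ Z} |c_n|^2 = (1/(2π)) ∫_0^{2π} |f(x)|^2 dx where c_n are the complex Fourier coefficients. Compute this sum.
Σ |c_n|^2 = 10

Parseval equates the L^2 energy of f (normalised by 1/(2π)) with the ℓ^2 sum of its Fourier coefficients: (1/(2π)) ∫_0^{2π} |f|^2 = Σ |c_n|^2.
Compute the left side: (1/(2π)) [∫_0^π 2^2 dx + ∫_π^{2π} 4^2 dx] = (1/(2π)) · (4π + 16π) = (4 + 16)/2 = 10.
So Σ_{n ∈ Z} |c_n|^2 = 10.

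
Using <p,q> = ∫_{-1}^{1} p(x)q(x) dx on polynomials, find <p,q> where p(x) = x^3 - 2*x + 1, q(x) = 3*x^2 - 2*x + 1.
<p,q> = 88/15

Expand the product: p(x)·q(x) = 3*x^5 - 2*x^4 - 5*x^3 + 7*x^2 - 4*x + 1.
∫_{-1}^{1} of each monomial x^k gives [2/(k+1) if k even, 0 if k odd]. Integrating term-by-term (or equivalently evaluating the antiderivative F(x) = x^6/2 - 2*x^5/5 - 5*x^4/4 + 7*x^3/3 - 2*x^2 + x at the endpoints):
  F(1) − F(−1) = 11/60 − (-341/60) = 88/15.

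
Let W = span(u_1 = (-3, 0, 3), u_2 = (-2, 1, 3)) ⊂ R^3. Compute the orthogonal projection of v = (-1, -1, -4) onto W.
proj_W(v) = (1/3, -7/3, -8/3)

Set up U = [u_1 | ... | u_2] ∈ R^(3×2). The projector onto W = col(U) is P = U (U^T U)^(-1) U^T.
Compute U^T U =
  [18, 15]
  [15, 14],
and U^T v = (-9, -11).
Solve U^T U · c = U^T v for the coefficients: c = (13/9, -7/3). The projection is proj_W(v) = U c.
Check: (v - proj_W(v)) · u_1 = 0  (should be 0).
Check: (v - proj_W(v)) · u_2 = 0  (should be 0).
Result: proj_W(v) = (1/3, -7/3, -8/3).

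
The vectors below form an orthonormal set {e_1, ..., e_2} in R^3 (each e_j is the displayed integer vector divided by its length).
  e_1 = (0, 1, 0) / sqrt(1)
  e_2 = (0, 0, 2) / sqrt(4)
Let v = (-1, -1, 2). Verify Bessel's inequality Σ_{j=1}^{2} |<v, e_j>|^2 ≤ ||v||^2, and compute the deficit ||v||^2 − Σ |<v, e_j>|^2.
Σ |<v, e_j>|^2 = 5; ||v||^2 = 6; deficit = 1

Write each e_j = u_j / sqrt(<u_j, u_j>) where u_j is the displayed integer vector. Then <v, e_j> = <v, u_j> / sqrt(<u_j, u_j>), so |<v, e_j>|^2 = <v, u_j>^2 / <u_j, u_j>.
Coefficients: <v, e_1> = -1/sqrt(1), <v, e_2> = 4/sqrt(4).
Square and sum: Σ |<v, e_j>|^2 = 5.
Compute ||v||^2 = v·v = 6.
Deficit = 6 − 5 = 1 ≥ 0, confirming Bessel's inequality. (The deficit equals ||v − Σ <v,e_j> e_j||^2, the squared distance from v to span{e_j}.)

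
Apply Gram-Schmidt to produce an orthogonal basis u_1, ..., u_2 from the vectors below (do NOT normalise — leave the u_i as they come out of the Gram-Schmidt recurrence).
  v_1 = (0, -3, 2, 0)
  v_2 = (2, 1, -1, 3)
Orthogonal basis:
  u_1 = (0, -3, 2, 0)
  u_2 = (2, -2/13, -3/13, 3)

Apply the Gram-Schmidt recurrence
  u_1 = v_1
  u_i = v_i − Σ_{j<i} ((v_i · u_j) / (u_j · u_j)) · u_j.

Step by step this gives:
  u_1 = (0, -3, 2, 0)
  u_2 = (2, -2/13, -3/13, 3)

Orthogonality check:
  u_2 · u_1 = 0 (should be 0)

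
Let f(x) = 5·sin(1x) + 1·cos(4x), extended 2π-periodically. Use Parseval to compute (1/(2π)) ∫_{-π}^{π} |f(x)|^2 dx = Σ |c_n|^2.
Σ |c_n|^2 = 13

Expand |f|^2 and use orthogonality of {sin(nx), cos(mx)} on [-π, π]:
  ∫_{-π}^{π} sin(nx)^2 dx = π, ∫ cos(mx)^2 dx = π, and cross terms integrate to 0.
So ∫_{-π}^{π} f(x)^2 dx = 5^2 · π + 1^2 · π = (25 + 1)π.
Divide by 2π: (25 + 1)/2 = 13.
By Parseval, this equals Σ |c_n|^2.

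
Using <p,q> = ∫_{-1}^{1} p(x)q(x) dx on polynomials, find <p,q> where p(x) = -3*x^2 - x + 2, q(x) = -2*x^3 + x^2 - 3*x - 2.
<p,q> = -16/15

Expand the product: p(x)·q(x) = 6*x^5 - x^4 + 4*x^3 + 11*x^2 - 4*x - 4.
∫_{-1}^{1} of each monomial x^k gives [2/(k+1) if k even, 0 if k odd]. Integrating term-by-term (or equivalently evaluating the antiderivative F(x) = x^6 - x^5/5 + x^4 + 11*x^3/3 - 2*x^2 - 4*x at the endpoints):
  F(1) − F(−1) = -8/15 − (8/15) = -16/15.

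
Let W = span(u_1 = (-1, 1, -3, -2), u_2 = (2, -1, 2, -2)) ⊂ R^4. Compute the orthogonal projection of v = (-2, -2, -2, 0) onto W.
proj_W(v) = (-84/85, 54/85, -132/85, 12/85)

Set up U = [u_1 | ... | u_2] ∈ R^(4×2). The projector onto W = col(U) is P = U (U^T U)^(-1) U^T.
Compute U^T U =
  [15, -5]
  [-5, 13],
and U^T v = (6, -6).
Solve U^T U · c = U^T v for the coefficients: c = (24/85, -6/17). The projection is proj_W(v) = U c.
Check: (v - proj_W(v)) · u_1 = 0  (should be 0).
Check: (v - proj_W(v)) · u_2 = 0  (should be 0).
Result: proj_W(v) = (-84/85, 54/85, -132/85, 12/85).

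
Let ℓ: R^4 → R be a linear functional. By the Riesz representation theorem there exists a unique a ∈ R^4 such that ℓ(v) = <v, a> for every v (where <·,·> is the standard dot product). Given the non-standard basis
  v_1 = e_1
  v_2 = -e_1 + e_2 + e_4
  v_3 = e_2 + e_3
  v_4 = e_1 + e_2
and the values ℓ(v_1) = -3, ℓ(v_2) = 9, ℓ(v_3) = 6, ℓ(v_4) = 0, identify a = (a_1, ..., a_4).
a = (-3, 3, 3, 3)

Write a = (a_1, ..., a_4) in the standard basis. For each basis vector v_i, ℓ(v_i) = <v_i, a> is a linear equation in the a_j's. Collect the n equations into a matrix system V a = ℓ, where row i of V is v_i (expressed in the standard basis). Since V is invertible (lower-triangular with 1s on the diagonal, up to permutation), solve by back-substitution:
  V =
[[1, 0, 0, 0],
 [-1, 1, 0, 1],
 [0, 1, 1, 0],
 [1, 1, 0, 0]]
  V a = (-3, 9, 6, 0)
Solving gives a = (-3, 3, 3, 3).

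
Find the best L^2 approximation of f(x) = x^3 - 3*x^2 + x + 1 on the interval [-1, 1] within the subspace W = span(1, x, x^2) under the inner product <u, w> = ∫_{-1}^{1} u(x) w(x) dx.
g(x) = -3*x^2 + 8*x/5 + 1

The best approximation g ∈ W is the orthogonal projection of f onto W. Writing g = a_0 + a_1 x + a_2 x^2, the coefficients solve the normal equations G · a = b where
  G_{ij} = <φ_i, φ_j> and b_i = <f, φ_i>, with φ_0 = 1, φ_1 = x, φ_2 = x^2.
G =
  [2, 0, 2/3]
  [0, 2/3, 0]
  [2/3, 0, 2/5],
b = (0, 16/15, -8/15).
Solving gives a_0 = 1, a_1 = 8/5, a_2 = -3, so
  g(x) = -3*x^2 + 8*x/5 + 1.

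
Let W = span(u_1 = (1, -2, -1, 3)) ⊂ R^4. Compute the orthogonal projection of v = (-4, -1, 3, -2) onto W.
proj_W(v) = (-11/15, 22/15, 11/15, -11/5)

Set up U = [u_1 | ... | u_1] ∈ R^(4×1). The projector onto W = col(U) is P = U (U^T U)^(-1) U^T.
Compute U^T U =
  [15],
and U^T v = (-11).
Solve U^T U · c = U^T v for the coefficients: c = (-11/15). The projection is proj_W(v) = U c.
Check: (v - proj_W(v)) · u_1 = 0  (should be 0).
Result: proj_W(v) = (-11/15, 22/15, 11/15, -11/5).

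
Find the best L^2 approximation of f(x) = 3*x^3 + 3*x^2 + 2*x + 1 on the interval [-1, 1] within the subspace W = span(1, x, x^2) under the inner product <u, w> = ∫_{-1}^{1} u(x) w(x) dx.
g(x) = 3*x^2 + 19*x/5 + 1

The best approximation g ∈ W is the orthogonal projection of f onto W. Writing g = a_0 + a_1 x + a_2 x^2, the coefficients solve the normal equations G · a = b where
  G_{ij} = <φ_i, φ_j> and b_i = <f, φ_i>, with φ_0 = 1, φ_1 = x, φ_2 = x^2.
G =
  [2, 0, 2/3]
  [0, 2/3, 0]
  [2/3, 0, 2/5],
b = (4, 38/15, 28/15).
Solving gives a_0 = 1, a_1 = 19/5, a_2 = 3, so
  g(x) = 3*x^2 + 19*x/5 + 1.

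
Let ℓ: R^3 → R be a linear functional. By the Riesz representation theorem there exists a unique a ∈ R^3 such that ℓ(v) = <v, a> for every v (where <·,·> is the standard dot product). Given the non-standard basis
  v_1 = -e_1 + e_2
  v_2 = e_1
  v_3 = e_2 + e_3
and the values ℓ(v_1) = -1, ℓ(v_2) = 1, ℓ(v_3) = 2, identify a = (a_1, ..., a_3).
a = (1, 0, 2)

Write a = (a_1, ..., a_3) in the standard basis. For each basis vector v_i, ℓ(v_i) = <v_i, a> is a linear equation in the a_j's. Collect the n equations into a matrix system V a = ℓ, where row i of V is v_i (expressed in the standard basis). Since V is invertible (lower-triangular with 1s on the diagonal, up to permutation), solve by back-substitution:
  V =
[[-1, 1, 0],
 [1, 0, 0],
 [0, 1, 1]]
  V a = (-1, 1, 2)
Solving gives a = (1, 0, 2).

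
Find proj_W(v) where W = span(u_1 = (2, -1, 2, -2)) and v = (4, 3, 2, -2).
proj_W(v) = (2, -1, 2, -2)

Set up U = [u_1 | ... | u_1] ∈ R^(4×1). The projector onto W = col(U) is P = U (U^T U)^(-1) U^T.
Compute U^T U =
  [13],
and U^T v = (13).
Solve U^T U · c = U^T v for the coefficients: c = (1). The projection is proj_W(v) = U c.
Check: (v - proj_W(v)) · u_1 = 0  (should be 0).
Result: proj_W(v) = (2, -1, 2, -2).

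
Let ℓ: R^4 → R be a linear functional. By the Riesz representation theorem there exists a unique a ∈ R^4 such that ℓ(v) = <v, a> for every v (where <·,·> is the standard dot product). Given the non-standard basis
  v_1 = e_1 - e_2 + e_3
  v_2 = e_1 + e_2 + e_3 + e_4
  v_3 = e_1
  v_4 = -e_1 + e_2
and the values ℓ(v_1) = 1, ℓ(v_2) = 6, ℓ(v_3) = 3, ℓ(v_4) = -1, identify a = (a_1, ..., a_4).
a = (3, 2, 0, 1)

Write a = (a_1, ..., a_4) in the standard basis. For each basis vector v_i, ℓ(v_i) = <v_i, a> is a linear equation in the a_j's. Collect the n equations into a matrix system V a = ℓ, where row i of V is v_i (expressed in the standard basis). Since V is invertible (lower-triangular with 1s on the diagonal, up to permutation), solve by back-substitution:
  V =
[[1, -1, 1, 0],
 [1, 1, 1, 1],
 [1, 0, 0, 0],
 [-1, 1, 0, 0]]
  V a = (1, 6, 3, -1)
Solving gives a = (3, 2, 0, 1).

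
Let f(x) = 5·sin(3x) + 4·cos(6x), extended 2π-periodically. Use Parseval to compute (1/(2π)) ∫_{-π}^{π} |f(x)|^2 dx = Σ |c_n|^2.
Σ |c_n|^2 = 41/2

Expand |f|^2 and use orthogonality of {sin(nx), cos(mx)} on [-π, π]:
  ∫_{-π}^{π} sin(nx)^2 dx = π, ∫ cos(mx)^2 dx = π, and cross terms integrate to 0.
So ∫_{-π}^{π} f(x)^2 dx = 5^2 · π + 4^2 · π = (25 + 16)π.
Divide by 2π: (25 + 16)/2 = 41/2.
By Parseval, this equals Σ |c_n|^2.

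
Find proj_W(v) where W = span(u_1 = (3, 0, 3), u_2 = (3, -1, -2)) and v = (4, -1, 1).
proj_W(v) = (110/27, -17/27, 25/27)

Set up U = [u_1 | ... | u_2] ∈ R^(3×2). The projector onto W = col(U) is P = U (U^T U)^(-1) U^T.
Compute U^T U =
  [18, 3]
  [3, 14],
and U^T v = (15, 11).
Solve U^T U · c = U^T v for the coefficients: c = (59/81, 17/27). The projection is proj_W(v) = U c.
Check: (v - proj_W(v)) · u_1 = 0  (should be 0).
Check: (v - proj_W(v)) · u_2 = 0  (should be 0).
Result: proj_W(v) = (110/27, -17/27, 25/27).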